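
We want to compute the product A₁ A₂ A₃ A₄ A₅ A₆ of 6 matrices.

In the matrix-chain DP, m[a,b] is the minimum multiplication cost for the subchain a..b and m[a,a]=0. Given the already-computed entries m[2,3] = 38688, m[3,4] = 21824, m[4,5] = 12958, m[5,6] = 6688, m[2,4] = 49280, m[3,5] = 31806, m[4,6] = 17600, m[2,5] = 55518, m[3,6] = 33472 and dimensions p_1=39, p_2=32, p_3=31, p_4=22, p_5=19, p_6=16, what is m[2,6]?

m[2,6] = min over k∈[2,5] of m[2,k]+m[k+1,6]+p_{1}·p_k·p_{6}.
k=2: 0 + 33472 + 39·32·16 = 53440; k=3: 38688 + 17600 + 39·31·16 = 75632; k=4: 49280 + 6688 + 39·22·16 = 69696; k=5: 55518 + 0 + 39·19·16 = 67374.
Minimum: 53440 at k=2.

53440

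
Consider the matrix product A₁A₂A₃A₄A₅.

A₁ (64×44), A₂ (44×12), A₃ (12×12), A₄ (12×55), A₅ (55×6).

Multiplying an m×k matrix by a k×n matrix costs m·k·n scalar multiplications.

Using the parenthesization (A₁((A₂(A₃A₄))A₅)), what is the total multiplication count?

(A₃A₄): 12×12 by 12×55 → 12×55, cost 12·12·55 = 7920
(A₂(A₃A₄)): 44×12 by 12×55 → 44×55, cost 44·12·55 = 29040; cumulative 36960
((A₂(A₃A₄))A₅): 44×55 by 55×6 → 44×6, cost 44·55·6 = 14520; cumulative 51480
(A₁((A₂(A₃A₄))A₅)): 64×44 by 44×6 → 64×6, cost 64·44·6 = 16896; cumulative 68376
Total: 68376 scalar multiplications.

68376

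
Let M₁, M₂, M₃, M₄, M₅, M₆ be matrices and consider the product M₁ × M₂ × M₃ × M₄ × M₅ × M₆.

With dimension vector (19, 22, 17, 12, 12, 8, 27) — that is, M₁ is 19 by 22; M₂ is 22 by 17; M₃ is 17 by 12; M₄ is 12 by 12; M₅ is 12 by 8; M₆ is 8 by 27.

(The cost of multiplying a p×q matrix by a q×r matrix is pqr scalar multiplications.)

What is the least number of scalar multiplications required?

13224

Adjacent pairs: M₁M₂ = 19·22·17 = 7106; M₂M₃ = 22·17·12 = 4488; M₃M₄ = 17·12·12 = 2448; M₄M₅ = 12·12·8 = 1152; M₅M₆ = 12·8·27 = 2592.
Length 3: M₁..M₃: k=1: 0+4488+19·22·12=9504; k=2: 7106+0+19·17·12=10982 → min 9504 | M₂..M₄: k=2: 0+2448+22·17·12=6936; k=3: 4488+0+22·12·12=7656 → min 6936 | M₃..M₅: k=3: 0+1152+17·12·8=2784; k=4: 2448+0+17·12·8=4080 → min 2784 | M₄..M₆: k=4: 0+2592+12·12·27=6480; k=5: 1152+0+12·8·27=3744 → min 3744.
Length 4: M₁..M₄: k=1: 0+6936+19·22·12=11952; k=2: 7106+2448+19·17·12=13430; k=3: 9504+0+19·12·12=12240 → min 11952 | M₂..M₅: k=2: 0+2784+22·17·8=5776; k=3: 4488+1152+22·12·8=7752; k=4: 6936+0+22·12·8=9048 → min 5776 | M₃..M₆: k=3: 0+3744+17·12·27=9252; k=4: 2448+2592+17·12·27=10548; k=5: 2784+0+17·8·27=6456 → min 6456.
Length 5: M₁..M₅: k=1: 0+5776+19·22·8=9120; k=2: 7106+2784+19·17·8=12474; k=3: 9504+1152+19·12·8=12480; k=4: 11952+0+19·12·8=13776 → min 9120 | M₂..M₆: k=2: 0+6456+22·17·27=16554; k=3: 4488+3744+22·12·27=15360; k=4: 6936+2592+22·12·27=16656; k=5: 5776+0+22·8·27=10528 → min 10528.
Length 6: M₁..M₆: k=1: 0+10528+19·22·27=21814; k=2: 7106+6456+19·17·27=22283; k=3: 9504+3744+19·12·27=19404; k=4: 11952+2592+19·12·27=20700; k=5: 9120+0+19·8·27=13224 → min 13224.
Optimal order: ((M₁ × (M₂ × (M₃ × (M₄ × M₅)))) × M₆) with cost 13224.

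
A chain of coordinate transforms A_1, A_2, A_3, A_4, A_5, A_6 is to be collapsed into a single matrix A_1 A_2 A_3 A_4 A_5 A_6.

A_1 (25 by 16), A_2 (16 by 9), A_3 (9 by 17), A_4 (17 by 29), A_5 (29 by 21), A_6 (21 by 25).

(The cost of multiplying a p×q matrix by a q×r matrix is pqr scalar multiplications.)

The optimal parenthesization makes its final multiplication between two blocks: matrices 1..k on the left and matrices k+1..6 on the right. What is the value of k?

Adjacent pairs: A_1A_2 = 25·16·9 = 3600; A_2A_3 = 16·9·17 = 2448; A_3A_4 = 9·17·29 = 4437; A_4A_5 = 17·29·21 = 10353; A_5A_6 = 29·21·25 = 15225.
Length 3: A_1..A_3: k=1: 0+2448+25·16·17=9248; k=2: 3600+0+25·9·17=7425 → min 7425 | A_2..A_4: k=2: 0+4437+16·9·29=8613; k=3: 2448+0+16·17·29=10336 → min 8613 | A_3..A_5: k=3: 0+10353+9·17·21=13566; k=4: 4437+0+9·29·21=9918 → min 9918 | A_4..A_6: k=4: 0+15225+17·29·25=27550; k=5: 10353+0+17·21·25=19278 → min 19278.
Length 4: A_1..A_4: k=1: 0+8613+25·16·29=20213; k=2: 3600+4437+25·9·29=14562; k=3: 7425+0+25·17·29=19750 → min 14562 | A_2..A_5: k=2: 0+9918+16·9·21=12942; k=3: 2448+10353+16·17·21=18513; k=4: 8613+0+16·29·21=18357 → min 12942 | A_3..A_6: k=3: 0+19278+9·17·25=23103; k=4: 4437+15225+9·29·25=26187; k=5: 9918+0+9·21·25=14643 → min 14643.
Length 5: A_1..A_5: k=1: 0+12942+25·16·21=21342; k=2: 3600+9918+25·9·21=18243; k=3: 7425+10353+25·17·21=26703; k=4: 14562+0+25·29·21=29787 → min 18243 | A_2..A_6: k=2: 0+14643+16·9·25=18243; k=3: 2448+19278+16·17·25=28526; k=4: 8613+15225+16·29·25=35438; k=5: 12942+0+16·21·25=21342 → min 18243.
Top-level splits: k=1: (A_1..A_1)·(A_2..A_6) → 0+18243+25·16·25 = 28243; k=2: (A_1..A_2)·(A_3..A_6) → 3600+14643+25·9·25 = 23868; k=3: (A_1..A_3)·(A_4..A_6) → 7425+19278+25·17·25 = 37328; k=4: (A_1..A_4)·(A_5..A_6) → 14562+15225+25·29·25 = 47912; k=5: (A_1..A_5)·(A_6..A_6) → 18243+0+25·21·25 = 31368.
Best split is after A_2, i.e. k = 2.

2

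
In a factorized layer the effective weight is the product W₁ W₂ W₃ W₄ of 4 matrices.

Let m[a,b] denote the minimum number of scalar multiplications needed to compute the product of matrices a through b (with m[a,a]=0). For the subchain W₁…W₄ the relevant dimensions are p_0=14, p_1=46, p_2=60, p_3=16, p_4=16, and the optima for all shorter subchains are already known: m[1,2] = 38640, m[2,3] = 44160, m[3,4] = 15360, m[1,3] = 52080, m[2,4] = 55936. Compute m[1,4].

m[1,4] = min over k∈[1,3] of m[1,k]+m[k+1,4]+p_{0}·p_k·p_{4}.
k=1: 0 + 55936 + 14·46·16 = 66240; k=2: 38640 + 15360 + 14·60·16 = 67440; k=3: 52080 + 0 + 14·16·16 = 55664.
Minimum: 55664 at k=3.

55664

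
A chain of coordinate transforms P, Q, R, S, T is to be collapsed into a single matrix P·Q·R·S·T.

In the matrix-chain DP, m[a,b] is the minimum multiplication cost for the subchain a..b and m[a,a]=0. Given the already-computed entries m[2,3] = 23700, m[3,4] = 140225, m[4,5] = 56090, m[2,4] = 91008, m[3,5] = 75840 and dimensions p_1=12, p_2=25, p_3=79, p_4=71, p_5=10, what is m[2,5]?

78840

m[2,5] = min over k∈[2,4] of m[2,k]+m[k+1,5]+p_{1}·p_k·p_{5}.
k=2: 0 + 75840 + 12·25·10 = 78840; k=3: 23700 + 56090 + 12·79·10 = 89270; k=4: 91008 + 0 + 12·71·10 = 99528.
Minimum: 78840 at k=2.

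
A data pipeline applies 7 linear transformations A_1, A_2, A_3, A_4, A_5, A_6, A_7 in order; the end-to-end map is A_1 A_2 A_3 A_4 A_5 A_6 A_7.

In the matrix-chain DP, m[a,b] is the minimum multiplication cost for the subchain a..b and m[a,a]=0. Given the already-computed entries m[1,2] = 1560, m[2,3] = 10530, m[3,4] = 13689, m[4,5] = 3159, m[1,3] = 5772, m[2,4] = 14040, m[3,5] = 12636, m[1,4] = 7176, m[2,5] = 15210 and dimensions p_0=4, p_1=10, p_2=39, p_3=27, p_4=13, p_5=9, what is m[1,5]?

7644

m[1,5] = min over k∈[1,4] of m[1,k]+m[k+1,5]+p_{0}·p_k·p_{5}.
k=1: 0 + 15210 + 4·10·9 = 15570; k=2: 1560 + 12636 + 4·39·9 = 15600; k=3: 5772 + 3159 + 4·27·9 = 9903; k=4: 7176 + 0 + 4·13·9 = 7644.
Minimum: 7644 at k=4.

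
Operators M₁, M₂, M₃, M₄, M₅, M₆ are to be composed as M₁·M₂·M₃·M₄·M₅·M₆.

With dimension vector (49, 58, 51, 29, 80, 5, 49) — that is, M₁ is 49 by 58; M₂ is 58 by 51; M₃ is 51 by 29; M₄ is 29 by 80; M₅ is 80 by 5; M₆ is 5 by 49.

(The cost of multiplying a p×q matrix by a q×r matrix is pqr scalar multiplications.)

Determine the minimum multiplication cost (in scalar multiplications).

Adjacent pairs: M₁M₂ = 49·58·51 = 144942; M₂M₃ = 58·51·29 = 85782; M₃M₄ = 51·29·80 = 118320; M₄M₅ = 29·80·5 = 11600; M₅M₆ = 80·5·49 = 19600.
Length 3: M₁..M₃: k=1: 0+85782+49·58·29=168200; k=2: 144942+0+49·51·29=217413 → min 168200 | M₂..M₄: k=2: 0+118320+58·51·80=354960; k=3: 85782+0+58·29·80=220342 → min 220342 | M₃..M₅: k=3: 0+11600+51·29·5=18995; k=4: 118320+0+51·80·5=138720 → min 18995 | M₄..M₆: k=4: 0+19600+29·80·49=133280; k=5: 11600+0+29·5·49=18705 → min 18705.
Length 4: M₁..M₄: k=1: 0+220342+49·58·80=447702; k=2: 144942+118320+49·51·80=463182; k=3: 168200+0+49·29·80=281880 → min 281880 | M₂..M₅: k=2: 0+18995+58·51·5=33785; k=3: 85782+11600+58·29·5=105792; k=4: 220342+0+58·80·5=243542 → min 33785 | M₃..M₆: k=3: 0+18705+51·29·49=91176; k=4: 118320+19600+51·80·49=337840; k=5: 18995+0+51·5·49=31490 → min 31490.
Length 5: M₁..M₅: k=1: 0+33785+49·58·5=47995; k=2: 144942+18995+49·51·5=176432; k=3: 168200+11600+49·29·5=186905; k=4: 281880+0+49·80·5=301480 → min 47995 | M₂..M₆: k=2: 0+31490+58·51·49=176432; k=3: 85782+18705+58·29·49=186905; k=4: 220342+19600+58·80·49=467302; k=5: 33785+0+58·5·49=47995 → min 47995.
Length 6: M₁..M₆: k=1: 0+47995+49·58·49=187253; k=2: 144942+31490+49·51·49=298883; k=3: 168200+18705+49·29·49=256534; k=4: 281880+19600+49·80·49=493560; k=5: 47995+0+49·5·49=60000 → min 60000.
Optimal order: ((M₁·(M₂·(M₃·(M₄·M₅))))·M₆) with cost 60000.

60000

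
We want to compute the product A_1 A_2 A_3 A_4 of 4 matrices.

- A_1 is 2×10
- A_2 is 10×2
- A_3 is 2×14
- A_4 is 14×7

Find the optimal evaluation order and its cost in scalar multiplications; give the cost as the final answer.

Adjacent pairs: A_1A_2 = 2·10·2 = 40; A_2A_3 = 10·2·14 = 280; A_3A_4 = 2·14·7 = 196.
Length 3: A_1..A_3: k=1: 0+280+2·10·14=560; k=2: 40+0+2·2·14=96 → min 96 | A_2..A_4: k=2: 0+196+10·2·7=336; k=3: 280+0+10·14·7=1260 → min 336.
Length 4: A_1..A_4: k=1: 0+336+2·10·7=476; k=2: 40+196+2·2·7=264; k=3: 96+0+2·14·7=292 → min 264.
Optimal parenthesization: ((A_1 A_2) (A_3 A_4)) with cost 264.

264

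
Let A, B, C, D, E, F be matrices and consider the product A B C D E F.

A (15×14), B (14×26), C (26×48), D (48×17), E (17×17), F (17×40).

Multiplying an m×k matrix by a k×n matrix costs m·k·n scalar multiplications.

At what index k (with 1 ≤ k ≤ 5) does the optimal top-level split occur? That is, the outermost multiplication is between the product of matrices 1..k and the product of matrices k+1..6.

Adjacent pairs: AB = 15·14·26 = 5460; BC = 14·26·48 = 17472; CD = 26·48·17 = 21216; DE = 48·17·17 = 13872; EF = 17·17·40 = 11560.
Length 3: A..C: k=1: 0+17472+15·14·48=27552; k=2: 5460+0+15·26·48=24180 → min 24180 | B..D: k=2: 0+21216+14·26·17=27404; k=3: 17472+0+14·48·17=28896 → min 27404 | C..E: k=3: 0+13872+26·48·17=35088; k=4: 21216+0+26·17·17=28730 → min 28730 | D..F: k=4: 0+11560+48·17·40=44200; k=5: 13872+0+48·17·40=46512 → min 44200.
Length 4: A..D: k=1: 0+27404+15·14·17=30974; k=2: 5460+21216+15·26·17=33306; k=3: 24180+0+15·48·17=36420 → min 30974 | B..E: k=2: 0+28730+14·26·17=34918; k=3: 17472+13872+14·48·17=42768; k=4: 27404+0+14·17·17=31450 → min 31450 | C..F: k=3: 0+44200+26·48·40=94120; k=4: 21216+11560+26·17·40=50456; k=5: 28730+0+26·17·40=46410 → min 46410.
Length 5: A..E: k=1: 0+31450+15·14·17=35020; k=2: 5460+28730+15·26·17=40820; k=3: 24180+13872+15·48·17=50292; k=4: 30974+0+15·17·17=35309 → min 35020 | B..F: k=2: 0+46410+14·26·40=60970; k=3: 17472+44200+14·48·40=88552; k=4: 27404+11560+14·17·40=48484; k=5: 31450+0+14·17·40=40970 → min 40970.
Top-level splits: k=1: (A..A)·(B..F) → 0+40970+15·14·40 = 49370; k=2: (A..B)·(C..F) → 5460+46410+15·26·40 = 67470; k=3: (A..C)·(D..F) → 24180+44200+15·48·40 = 97180; k=4: (A..D)·(E..F) → 30974+11560+15·17·40 = 52734; k=5: (A..E)·(F..F) → 35020+0+15·17·40 = 45220.
Best split is after E, i.e. k = 5.

5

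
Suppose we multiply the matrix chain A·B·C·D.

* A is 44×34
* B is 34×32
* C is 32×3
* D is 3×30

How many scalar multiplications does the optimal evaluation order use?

Adjacent pairs: AB = 44·34·32 = 47872; BC = 34·32·3 = 3264; CD = 32·3·30 = 2880.
Length 3: A..C: k=1: 0+3264+44·34·3=7752; k=2: 47872+0+44·32·3=52096 → min 7752 | B..D: k=2: 0+2880+34·32·30=35520; k=3: 3264+0+34·3·30=6324 → min 6324.
Length 4: A..D: k=1: 0+6324+44·34·30=51204; k=2: 47872+2880+44·32·30=92992; k=3: 7752+0+44·3·30=11712 → min 11712.
Optimal order: ((A·(B·C))·D) with cost 11712.

11712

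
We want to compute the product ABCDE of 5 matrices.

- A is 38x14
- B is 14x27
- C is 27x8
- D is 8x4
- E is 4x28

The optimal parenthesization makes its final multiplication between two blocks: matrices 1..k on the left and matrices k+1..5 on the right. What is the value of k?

4

Adjacent pairs: AB = 38·14·27 = 14364; BC = 14·27·8 = 3024; CD = 27·8·4 = 864; DE = 8·4·28 = 896.
Length 3: A..C: k=1: 0+3024+38·14·8=7280; k=2: 14364+0+38·27·8=22572 → min 7280 | B..D: k=2: 0+864+14·27·4=2376; k=3: 3024+0+14·8·4=3472 → min 2376 | C..E: k=3: 0+896+27·8·28=6944; k=4: 864+0+27·4·28=3888 → min 3888.
Length 4: A..D: k=1: 0+2376+38·14·4=4504; k=2: 14364+864+38·27·4=19332; k=3: 7280+0+38·8·4=8496 → min 4504 | B..E: k=2: 0+3888+14·27·28=14472; k=3: 3024+896+14·8·28=7056; k=4: 2376+0+14·4·28=3944 → min 3944.
Top-level splits: k=1: (A..A)·(B..E) → 0+3944+38·14·28 = 18840; k=2: (A..B)·(C..E) → 14364+3888+38·27·28 = 46980; k=3: (A..C)·(D..E) → 7280+896+38·8·28 = 16688; k=4: (A..D)·(E..E) → 4504+0+38·4·28 = 8760.
Best split is after D, i.e. k = 4.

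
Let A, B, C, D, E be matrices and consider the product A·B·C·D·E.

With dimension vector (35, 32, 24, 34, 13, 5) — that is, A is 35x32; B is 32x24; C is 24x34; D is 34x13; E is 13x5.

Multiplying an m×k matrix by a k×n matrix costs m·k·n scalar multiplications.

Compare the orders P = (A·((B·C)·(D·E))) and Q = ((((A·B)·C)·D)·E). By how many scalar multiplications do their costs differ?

Order P = (A·((B·C)·(D·E))): (B·C): 32×24 by 24×34 → 32×34, cost 32·24·34 = 26112; (D·E): 34×13 by 13×5 → 34×5, cost 34·13·5 = 2210; ((B·C)·(D·E)): 32×34 by 34×5 → 32×5, cost 32·34·5 = 5440; cumulative 33762; (A·((B·C)·(D·E))): 35×32 by 32×5 → 35×5, cost 35·32·5 = 5600; cumulative 39362. Total 39362.
Order Q = ((((A·B)·C)·D)·E): (A·B): 35×32 by 32×24 → 35×24, cost 35·32·24 = 26880; ((A·B)·C): 35×24 by 24×34 → 35×34, cost 35·24·34 = 28560; cumulative 55440; (((A·B)·C)·D): 35×34 by 34×13 → 35×13, cost 35·34·13 = 15470; cumulative 70910; ((((A·B)·C)·D)·E): 35×13 by 13×5 → 35×5, cost 35·13·5 = 2275; cumulative 73185. Total 73185.
Difference: |39362 − 73185| = 33823.

33823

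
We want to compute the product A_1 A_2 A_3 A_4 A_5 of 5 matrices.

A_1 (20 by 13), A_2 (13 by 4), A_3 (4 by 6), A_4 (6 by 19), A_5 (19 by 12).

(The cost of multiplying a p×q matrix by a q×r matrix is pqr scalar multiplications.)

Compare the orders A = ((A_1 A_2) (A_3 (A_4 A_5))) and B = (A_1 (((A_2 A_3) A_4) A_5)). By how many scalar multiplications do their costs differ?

4222

Order A = ((A_1 A_2) (A_3 (A_4 A_5))): (A_1 A_2): 20×13 by 13×4 → 20×4, cost 20·13·4 = 1040; (A_4 A_5): 6×19 by 19×12 → 6×12, cost 6·19·12 = 1368; (A_3 (A_4 A_5)): 4×6 by 6×12 → 4×12, cost 4·6·12 = 288; cumulative 1656; ((A_1 A_2) (A_3 (A_4 A_5))): 20×4 by 4×12 → 20×12, cost 20·4·12 = 960; cumulative 3656. Total 3656.
Order B = (A_1 (((A_2 A_3) A_4) A_5)): (A_2 A_3): 13×4 by 4×6 → 13×6, cost 13·4·6 = 312; ((A_2 A_3) A_4): 13×6 by 6×19 → 13×19, cost 13·6·19 = 1482; cumulative 1794; (((A_2 A_3) A_4) A_5): 13×19 by 19×12 → 13×12, cost 13·19·12 = 2964; cumulative 4758; (A_1 (((A_2 A_3) A_4) A_5)): 20×13 by 13×12 → 20×12, cost 20·13·12 = 3120; cumulative 7878. Total 7878.
Difference: |3656 − 7878| = 4222.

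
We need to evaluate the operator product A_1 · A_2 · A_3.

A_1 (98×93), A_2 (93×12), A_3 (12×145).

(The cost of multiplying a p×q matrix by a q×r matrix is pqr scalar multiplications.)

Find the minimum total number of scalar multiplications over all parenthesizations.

Order (A_1 · (A_2 · A_3)): (A_2 · A_3): 93×12 by 12×145 → 93×145, cost 93·12·145 = 161820; (A_1 · (A_2 · A_3)): 98×93 by 93×145 → 98×145, cost 98·93·145 = 1321530; cumulative 1483350. Total 1483350.
Order ((A_1 · A_2) · A_3): (A_1 · A_2): 98×93 by 93×12 → 98×12, cost 98·93·12 = 109368; ((A_1 · A_2) · A_3): 98×12 by 12×145 → 98×145, cost 98·12·145 = 170520; cumulative 279888. Total 279888.
Minimum: 279888.

279888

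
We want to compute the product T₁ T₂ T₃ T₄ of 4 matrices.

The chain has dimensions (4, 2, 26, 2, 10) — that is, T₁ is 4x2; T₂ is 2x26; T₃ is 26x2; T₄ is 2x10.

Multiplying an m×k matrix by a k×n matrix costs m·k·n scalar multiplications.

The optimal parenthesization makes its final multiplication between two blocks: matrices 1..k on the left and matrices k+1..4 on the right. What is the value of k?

3

Adjacent pairs: T₁T₂ = 4·2·26 = 208; T₂T₃ = 2·26·2 = 104; T₃T₄ = 26·2·10 = 520.
Length 3: T₁..T₃: k=1: 0+104+4·2·2=120; k=2: 208+0+4·26·2=416 → min 120 | T₂..T₄: k=2: 0+520+2·26·10=1040; k=3: 104+0+2·2·10=144 → min 144.
Top-level splits: k=1: (T₁..T₁)·(T₂..T₄) → 0+144+4·2·10 = 224; k=2: (T₁..T₂)·(T₃..T₄) → 208+520+4·26·10 = 1768; k=3: (T₁..T₃)·(T₄..T₄) → 120+0+4·2·10 = 200.
Best split is after T₃, i.e. k = 3.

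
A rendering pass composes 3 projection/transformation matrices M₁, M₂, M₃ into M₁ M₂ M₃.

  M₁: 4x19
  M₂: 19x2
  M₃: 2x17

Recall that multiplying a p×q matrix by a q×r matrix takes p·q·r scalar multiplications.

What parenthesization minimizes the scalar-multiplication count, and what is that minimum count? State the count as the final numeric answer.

288

(M₁ (M₂ M₃)): cost 1938.
((M₁ M₂) M₃): cost 288.
Optimal: ((M₁ M₂) M₃) with cost 288.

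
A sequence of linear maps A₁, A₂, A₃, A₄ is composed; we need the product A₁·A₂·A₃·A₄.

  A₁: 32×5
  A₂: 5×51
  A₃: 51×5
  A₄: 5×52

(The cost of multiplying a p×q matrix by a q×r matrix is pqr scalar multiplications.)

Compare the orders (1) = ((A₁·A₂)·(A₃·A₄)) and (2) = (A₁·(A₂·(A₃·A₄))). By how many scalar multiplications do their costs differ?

71444

Order (1) = ((A₁·A₂)·(A₃·A₄)): (A₁·A₂): 32×5 by 5×51 → 32×51, cost 32·5·51 = 8160; (A₃·A₄): 51×5 by 5×52 → 51×52, cost 51·5·52 = 13260; ((A₁·A₂)·(A₃·A₄)): 32×51 by 51×52 → 32×52, cost 32·51·52 = 84864; cumulative 106284. Total 106284.
Order (2) = (A₁·(A₂·(A₃·A₄))): (A₃·A₄): 51×5 by 5×52 → 51×52, cost 51·5·52 = 13260; (A₂·(A₃·A₄)): 5×51 by 51×52 → 5×52, cost 5·51·52 = 13260; cumulative 26520; (A₁·(A₂·(A₃·A₄))): 32×5 by 5×52 → 32×52, cost 32·5·52 = 8320; cumulative 34840. Total 34840.
Difference: |106284 − 34840| = 71444.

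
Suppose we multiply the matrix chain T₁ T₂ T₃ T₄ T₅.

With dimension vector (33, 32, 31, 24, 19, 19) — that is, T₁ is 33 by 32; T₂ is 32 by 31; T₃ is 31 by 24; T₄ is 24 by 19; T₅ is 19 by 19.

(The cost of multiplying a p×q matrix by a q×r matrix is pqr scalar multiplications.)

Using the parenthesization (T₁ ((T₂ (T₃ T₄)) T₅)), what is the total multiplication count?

64600

(T₃ T₄): 31×24 by 24×19 → 31×19, cost 31·24·19 = 14136
(T₂ (T₃ T₄)): 32×31 by 31×19 → 32×19, cost 32·31·19 = 18848; cumulative 32984
((T₂ (T₃ T₄)) T₅): 32×19 by 19×19 → 32×19, cost 32·19·19 = 11552; cumulative 44536
(T₁ ((T₂ (T₃ T₄)) T₅)): 33×32 by 32×19 → 33×19, cost 33·32·19 = 20064; cumulative 64600
Total: 64600 scalar multiplications.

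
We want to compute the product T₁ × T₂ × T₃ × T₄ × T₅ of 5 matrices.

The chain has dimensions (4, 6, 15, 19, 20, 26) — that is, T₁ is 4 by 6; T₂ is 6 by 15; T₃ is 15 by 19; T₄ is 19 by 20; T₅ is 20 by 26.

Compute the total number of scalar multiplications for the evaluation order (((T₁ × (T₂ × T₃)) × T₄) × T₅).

(T₂ × T₃): 6×15 by 15×19 → 6×19, cost 6·15·19 = 1710
(T₁ × (T₂ × T₃)): 4×6 by 6×19 → 4×19, cost 4·6·19 = 456; cumulative 2166
((T₁ × (T₂ × T₃)) × T₄): 4×19 by 19×20 → 4×20, cost 4·19·20 = 1520; cumulative 3686
(((T₁ × (T₂ × T₃)) × T₄) × T₅): 4×20 by 20×26 → 4×26, cost 4·20·26 = 2080; cumulative 5766
Total: 5766 scalar multiplications.

5766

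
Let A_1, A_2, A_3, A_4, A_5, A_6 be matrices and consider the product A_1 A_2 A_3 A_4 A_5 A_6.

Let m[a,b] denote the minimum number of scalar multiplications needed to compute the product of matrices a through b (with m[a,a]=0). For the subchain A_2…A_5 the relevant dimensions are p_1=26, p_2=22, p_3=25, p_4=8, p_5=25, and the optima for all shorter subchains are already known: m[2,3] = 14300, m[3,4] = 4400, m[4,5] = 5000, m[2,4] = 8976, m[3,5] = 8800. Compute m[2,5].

m[2,5] = min over k∈[2,4] of m[2,k]+m[k+1,5]+p_{1}·p_k·p_{5}.
k=2: 0 + 8800 + 26·22·25 = 23100; k=3: 14300 + 5000 + 26·25·25 = 35550; k=4: 8976 + 0 + 26·8·25 = 14176.
Minimum: 14176 at k=4.

14176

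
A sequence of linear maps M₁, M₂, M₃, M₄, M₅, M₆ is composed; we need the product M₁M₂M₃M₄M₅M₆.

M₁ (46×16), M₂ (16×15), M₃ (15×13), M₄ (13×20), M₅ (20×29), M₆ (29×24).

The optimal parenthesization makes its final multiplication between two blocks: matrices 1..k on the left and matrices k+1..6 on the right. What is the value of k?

Adjacent pairs: M₁M₂ = 46·16·15 = 11040; M₂M₃ = 16·15·13 = 3120; M₃M₄ = 15·13·20 = 3900; M₄M₅ = 13·20·29 = 7540; M₅M₆ = 20·29·24 = 13920.
Length 3: M₁..M₃: k=1: 0+3120+46·16·13=12688; k=2: 11040+0+46·15·13=20010 → min 12688 | M₂..M₄: k=2: 0+3900+16·15·20=8700; k=3: 3120+0+16·13·20=7280 → min 7280 | M₃..M₅: k=3: 0+7540+15·13·29=13195; k=4: 3900+0+15·20·29=12600 → min 12600 | M₄..M₆: k=4: 0+13920+13·20·24=20160; k=5: 7540+0+13·29·24=16588 → min 16588.
Length 4: M₁..M₄: k=1: 0+7280+46·16·20=22000; k=2: 11040+3900+46·15·20=28740; k=3: 12688+0+46·13·20=24648 → min 22000 | M₂..M₅: k=2: 0+12600+16·15·29=19560; k=3: 3120+7540+16·13·29=16692; k=4: 7280+0+16·20·29=16560 → min 16560 | M₃..M₆: k=3: 0+16588+15·13·24=21268; k=4: 3900+13920+15·20·24=25020; k=5: 12600+0+15·29·24=23040 → min 21268.
Length 5: M₁..M₅: k=1: 0+16560+46·16·29=37904; k=2: 11040+12600+46·15·29=43650; k=3: 12688+7540+46·13·29=37570; k=4: 22000+0+46·20·29=48680 → min 37570 | M₂..M₆: k=2: 0+21268+16·15·24=27028; k=3: 3120+16588+16·13·24=24700; k=4: 7280+13920+16·20·24=28880; k=5: 16560+0+16·29·24=27696 → min 24700.
Top-level splits: k=1: (M₁..M₁)·(M₂..M₆) → 0+24700+46·16·24 = 42364; k=2: (M₁..M₂)·(M₃..M₆) → 11040+21268+46·15·24 = 48868; k=3: (M₁..M₃)·(M₄..M₆) → 12688+16588+46·13·24 = 43628; k=4: (M₁..M₄)·(M₅..M₆) → 22000+13920+46·20·24 = 58000; k=5: (M₁..M₅)·(M₆..M₆) → 37570+0+46·29·24 = 69586.
Best split is after M₁, i.e. k = 1.

1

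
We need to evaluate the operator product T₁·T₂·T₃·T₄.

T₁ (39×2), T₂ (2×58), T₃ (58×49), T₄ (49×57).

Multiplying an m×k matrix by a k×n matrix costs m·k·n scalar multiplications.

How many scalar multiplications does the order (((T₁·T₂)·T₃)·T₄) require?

(T₁·T₂): 39×2 by 2×58 → 39×58, cost 39·2·58 = 4524
((T₁·T₂)·T₃): 39×58 by 58×49 → 39×49, cost 39·58·49 = 110838; cumulative 115362
(((T₁·T₂)·T₃)·T₄): 39×49 by 49×57 → 39×57, cost 39·49·57 = 108927; cumulative 224289
Total: 224289 scalar multiplications.

224289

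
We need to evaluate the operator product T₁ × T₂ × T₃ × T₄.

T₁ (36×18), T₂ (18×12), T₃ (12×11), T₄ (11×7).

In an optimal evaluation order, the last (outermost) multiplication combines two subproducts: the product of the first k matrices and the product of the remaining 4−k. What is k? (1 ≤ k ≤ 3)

Adjacent pairs: T₁T₂ = 36·18·12 = 7776; T₂T₃ = 18·12·11 = 2376; T₃T₄ = 12·11·7 = 924.
Length 3: T₁..T₃: k=1: 0+2376+36·18·11=9504; k=2: 7776+0+36·12·11=12528 → min 9504 | T₂..T₄: k=2: 0+924+18·12·7=2436; k=3: 2376+0+18·11·7=3762 → min 2436.
Top-level splits: k=1: (T₁..T₁)·(T₂..T₄) → 0+2436+36·18·7 = 6972; k=2: (T₁..T₂)·(T₃..T₄) → 7776+924+36·12·7 = 11724; k=3: (T₁..T₃)·(T₄..T₄) → 9504+0+36·11·7 = 12276.
Best split is after T₁, i.e. k = 1.

1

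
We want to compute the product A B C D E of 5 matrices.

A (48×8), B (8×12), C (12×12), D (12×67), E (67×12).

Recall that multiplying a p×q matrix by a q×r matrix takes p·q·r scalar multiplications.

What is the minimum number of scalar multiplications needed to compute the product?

Adjacent pairs: AB = 48·8·12 = 4608; BC = 8·12·12 = 1152; CD = 12·12·67 = 9648; DE = 12·67·12 = 9648.
Length 3: A..C: k=1: 0+1152+48·8·12=5760; k=2: 4608+0+48·12·12=11520 → min 5760 | B..D: k=2: 0+9648+8·12·67=16080; k=3: 1152+0+8·12·67=7584 → min 7584 | C..E: k=3: 0+9648+12·12·12=11376; k=4: 9648+0+12·67·12=19296 → min 11376.
Length 4: A..D: k=1: 0+7584+48·8·67=33312; k=2: 4608+9648+48·12·67=52848; k=3: 5760+0+48·12·67=44352 → min 33312 | B..E: k=2: 0+11376+8·12·12=12528; k=3: 1152+9648+8·12·12=11952; k=4: 7584+0+8·67·12=14016 → min 11952.
Length 5: A..E: k=1: 0+11952+48·8·12=16560; k=2: 4608+11376+48·12·12=22896; k=3: 5760+9648+48·12·12=22320; k=4: 33312+0+48·67·12=71904 → min 16560.
Optimal order: (A ((B C) (D E))) with cost 16560.

16560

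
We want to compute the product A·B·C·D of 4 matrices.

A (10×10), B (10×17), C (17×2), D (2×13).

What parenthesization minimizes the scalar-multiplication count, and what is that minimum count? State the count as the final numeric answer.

Adjacent pairs: AB = 10·10·17 = 1700; BC = 10·17·2 = 340; CD = 17·2·13 = 442.
Length 3: A..C: k=1: 0+340+10·10·2=540; k=2: 1700+0+10·17·2=2040 → min 540 | B..D: k=2: 0+442+10·17·13=2652; k=3: 340+0+10·2·13=600 → min 600.
Length 4: A..D: k=1: 0+600+10·10·13=1900; k=2: 1700+442+10·17·13=4352; k=3: 540+0+10·2·13=800 → min 800.
Optimal parenthesization: ((A·(B·C))·D) with cost 800.

800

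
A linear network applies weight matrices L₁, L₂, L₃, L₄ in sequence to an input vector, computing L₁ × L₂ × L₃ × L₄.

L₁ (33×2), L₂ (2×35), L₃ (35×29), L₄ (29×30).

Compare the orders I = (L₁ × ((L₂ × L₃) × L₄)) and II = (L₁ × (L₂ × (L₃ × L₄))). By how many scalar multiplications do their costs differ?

28780

Order I = (L₁ × ((L₂ × L₃) × L₄)): (L₂ × L₃): 2×35 by 35×29 → 2×29, cost 2·35·29 = 2030; ((L₂ × L₃) × L₄): 2×29 by 29×30 → 2×30, cost 2·29·30 = 1740; cumulative 3770; (L₁ × ((L₂ × L₃) × L₄)): 33×2 by 2×30 → 33×30, cost 33·2·30 = 1980; cumulative 5750. Total 5750.
Order II = (L₁ × (L₂ × (L₃ × L₄))): (L₃ × L₄): 35×29 by 29×30 → 35×30, cost 35·29·30 = 30450; (L₂ × (L₃ × L₄)): 2×35 by 35×30 → 2×30, cost 2·35·30 = 2100; cumulative 32550; (L₁ × (L₂ × (L₃ × L₄))): 33×2 by 2×30 → 33×30, cost 33·2·30 = 1980; cumulative 34530. Total 34530.
Difference: |5750 − 34530| = 28780.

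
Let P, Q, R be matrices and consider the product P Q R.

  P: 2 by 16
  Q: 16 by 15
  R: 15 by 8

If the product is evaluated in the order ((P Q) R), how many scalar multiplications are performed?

(P Q): 2×16 by 16×15 → 2×15, cost 2·16·15 = 480
((P Q) R): 2×15 by 15×8 → 2×8, cost 2·15·8 = 240; cumulative 720
Total: 720 scalar multiplications.

720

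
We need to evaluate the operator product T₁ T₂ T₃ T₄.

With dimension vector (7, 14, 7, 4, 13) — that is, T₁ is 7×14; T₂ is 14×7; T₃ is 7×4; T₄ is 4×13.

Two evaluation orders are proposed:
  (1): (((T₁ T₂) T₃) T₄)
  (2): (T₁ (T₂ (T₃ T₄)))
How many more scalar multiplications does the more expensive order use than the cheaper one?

Order (1) = (((T₁ T₂) T₃) T₄): (T₁ T₂): 7×14 by 14×7 → 7×7, cost 7·14·7 = 686; ((T₁ T₂) T₃): 7×7 by 7×4 → 7×4, cost 7·7·4 = 196; cumulative 882; (((T₁ T₂) T₃) T₄): 7×4 by 4×13 → 7×13, cost 7·4·13 = 364; cumulative 1246. Total 1246.
Order (2) = (T₁ (T₂ (T₃ T₄))): (T₃ T₄): 7×4 by 4×13 → 7×13, cost 7·4·13 = 364; (T₂ (T₃ T₄)): 14×7 by 7×13 → 14×13, cost 14·7·13 = 1274; cumulative 1638; (T₁ (T₂ (T₃ T₄))): 7×14 by 14×13 → 7×13, cost 7·14·13 = 1274; cumulative 2912. Total 2912.
Difference: |1246 − 2912| = 1666.

1666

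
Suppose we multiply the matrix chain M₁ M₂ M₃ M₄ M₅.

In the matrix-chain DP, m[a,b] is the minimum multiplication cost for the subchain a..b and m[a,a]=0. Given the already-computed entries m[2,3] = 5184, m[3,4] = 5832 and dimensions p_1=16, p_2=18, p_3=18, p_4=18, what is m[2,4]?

10368

m[2,4] = min over k∈[2,3] of m[2,k]+m[k+1,4]+p_{1}·p_k·p_{4}.
k=2: 0 + 5832 + 16·18·18 = 11016; k=3: 5184 + 0 + 16·18·18 = 10368.
Minimum: 10368 at k=3.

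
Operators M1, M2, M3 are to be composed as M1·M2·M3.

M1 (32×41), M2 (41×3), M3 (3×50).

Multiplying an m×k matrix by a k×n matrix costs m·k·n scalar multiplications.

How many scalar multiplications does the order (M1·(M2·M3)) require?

71750

(M2·M3): 41×3 by 3×50 → 41×50, cost 41·3·50 = 6150
(M1·(M2·M3)): 32×41 by 41×50 → 32×50, cost 32·41·50 = 65600; cumulative 71750
Total: 71750 scalar multiplications.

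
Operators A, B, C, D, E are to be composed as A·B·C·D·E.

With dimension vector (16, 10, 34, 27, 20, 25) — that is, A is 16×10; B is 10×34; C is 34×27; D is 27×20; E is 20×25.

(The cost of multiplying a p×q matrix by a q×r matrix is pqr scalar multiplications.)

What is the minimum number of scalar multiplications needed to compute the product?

23580

Adjacent pairs: AB = 16·10·34 = 5440; BC = 10·34·27 = 9180; CD = 34·27·20 = 18360; DE = 27·20·25 = 13500.
Length 3: A..C: k=1: 0+9180+16·10·27=13500; k=2: 5440+0+16·34·27=20128 → min 13500 | B..D: k=2: 0+18360+10·34·20=25160; k=3: 9180+0+10·27·20=14580 → min 14580 | C..E: k=3: 0+13500+34·27·25=36450; k=4: 18360+0+34·20·25=35360 → min 35360.
Length 4: A..D: k=1: 0+14580+16·10·20=17780; k=2: 5440+18360+16·34·20=34680; k=3: 13500+0+16·27·20=22140 → min 17780 | B..E: k=2: 0+35360+10·34·25=43860; k=3: 9180+13500+10·27·25=29430; k=4: 14580+0+10·20·25=19580 → min 19580.
Length 5: A..E: k=1: 0+19580+16·10·25=23580; k=2: 5440+35360+16·34·25=54400; k=3: 13500+13500+16·27·25=37800; k=4: 17780+0+16·20·25=25780 → min 23580.
Optimal order: (A·(((B·C)·D)·E)) with cost 23580.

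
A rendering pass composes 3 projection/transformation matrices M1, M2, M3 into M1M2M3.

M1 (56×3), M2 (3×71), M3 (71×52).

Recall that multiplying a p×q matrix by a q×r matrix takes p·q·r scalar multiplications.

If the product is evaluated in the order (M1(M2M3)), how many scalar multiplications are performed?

(M2M3): 3×71 by 71×52 → 3×52, cost 3·71·52 = 11076
(M1(M2M3)): 56×3 by 3×52 → 56×52, cost 56·3·52 = 8736; cumulative 19812
Total: 19812 scalar multiplications.

19812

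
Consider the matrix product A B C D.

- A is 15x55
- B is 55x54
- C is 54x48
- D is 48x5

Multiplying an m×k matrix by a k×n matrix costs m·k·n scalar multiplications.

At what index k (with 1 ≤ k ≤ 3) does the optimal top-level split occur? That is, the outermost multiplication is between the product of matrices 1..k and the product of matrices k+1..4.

1

Adjacent pairs: AB = 15·55·54 = 44550; BC = 55·54·48 = 142560; CD = 54·48·5 = 12960.
Length 3: A..C: k=1: 0+142560+15·55·48=182160; k=2: 44550+0+15·54·48=83430 → min 83430 | B..D: k=2: 0+12960+55·54·5=27810; k=3: 142560+0+55·48·5=155760 → min 27810.
Top-level splits: k=1: (A..A)·(B..D) → 0+27810+15·55·5 = 31935; k=2: (A..B)·(C..D) → 44550+12960+15·54·5 = 61560; k=3: (A..C)·(D..D) → 83430+0+15·48·5 = 87030.
Best split is after A, i.e. k = 1.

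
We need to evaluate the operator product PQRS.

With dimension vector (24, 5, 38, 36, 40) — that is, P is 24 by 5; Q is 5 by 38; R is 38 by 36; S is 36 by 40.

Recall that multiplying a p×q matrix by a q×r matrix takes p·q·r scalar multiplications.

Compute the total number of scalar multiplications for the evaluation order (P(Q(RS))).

(RS): 38×36 by 36×40 → 38×40, cost 38·36·40 = 54720
(Q(RS)): 5×38 by 38×40 → 5×40, cost 5·38·40 = 7600; cumulative 62320
(P(Q(RS))): 24×5 by 5×40 → 24×40, cost 24·5·40 = 4800; cumulative 67120
Total: 67120 scalar multiplications.

67120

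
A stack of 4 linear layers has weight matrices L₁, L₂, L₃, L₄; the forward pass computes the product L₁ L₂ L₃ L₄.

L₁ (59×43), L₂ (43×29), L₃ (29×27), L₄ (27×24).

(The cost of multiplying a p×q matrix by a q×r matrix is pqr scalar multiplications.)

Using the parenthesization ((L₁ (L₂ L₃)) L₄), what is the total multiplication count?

(L₂ L₃): 43×29 by 29×27 → 43×27, cost 43·29·27 = 33669
(L₁ (L₂ L₃)): 59×43 by 43×27 → 59×27, cost 59·43·27 = 68499; cumulative 102168
((L₁ (L₂ L₃)) L₄): 59×27 by 27×24 → 59×24, cost 59·27·24 = 38232; cumulative 140400
Total: 140400 scalar multiplications.

140400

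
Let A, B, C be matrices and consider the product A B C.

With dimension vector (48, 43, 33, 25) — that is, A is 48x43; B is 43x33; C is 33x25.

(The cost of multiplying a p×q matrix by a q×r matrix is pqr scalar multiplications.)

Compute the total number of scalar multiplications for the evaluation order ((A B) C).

107712

(A B): 48×43 by 43×33 → 48×33, cost 48·43·33 = 68112
((A B) C): 48×33 by 33×25 → 48×25, cost 48·33·25 = 39600; cumulative 107712
Total: 107712 scalar multiplications.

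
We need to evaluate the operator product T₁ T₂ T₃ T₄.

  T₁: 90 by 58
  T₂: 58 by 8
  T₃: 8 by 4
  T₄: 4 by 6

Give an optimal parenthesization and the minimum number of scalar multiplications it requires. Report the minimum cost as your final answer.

Adjacent pairs: T₁T₂ = 90·58·8 = 41760; T₂T₃ = 58·8·4 = 1856; T₃T₄ = 8·4·6 = 192.
Length 3: T₁..T₃: k=1: 0+1856+90·58·4=22736; k=2: 41760+0+90·8·4=44640 → min 22736 | T₂..T₄: k=2: 0+192+58·8·6=2976; k=3: 1856+0+58·4·6=3248 → min 2976.
Length 4: T₁..T₄: k=1: 0+2976+90·58·6=34296; k=2: 41760+192+90·8·6=46272; k=3: 22736+0+90·4·6=24896 → min 24896.
Optimal parenthesization: ((T₁ (T₂ T₃)) T₄) with cost 24896.

24896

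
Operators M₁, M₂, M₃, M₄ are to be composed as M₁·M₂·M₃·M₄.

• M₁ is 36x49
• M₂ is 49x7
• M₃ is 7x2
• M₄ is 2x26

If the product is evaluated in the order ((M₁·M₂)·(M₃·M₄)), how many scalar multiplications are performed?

19264

(M₁·M₂): 36×49 by 49×7 → 36×7, cost 36·49·7 = 12348
(M₃·M₄): 7×2 by 2×26 → 7×26, cost 7·2·26 = 364
((M₁·M₂)·(M₃·M₄)): 36×7 by 7×26 → 36×26, cost 36·7·26 = 6552; cumulative 19264
Total: 19264 scalar multiplications.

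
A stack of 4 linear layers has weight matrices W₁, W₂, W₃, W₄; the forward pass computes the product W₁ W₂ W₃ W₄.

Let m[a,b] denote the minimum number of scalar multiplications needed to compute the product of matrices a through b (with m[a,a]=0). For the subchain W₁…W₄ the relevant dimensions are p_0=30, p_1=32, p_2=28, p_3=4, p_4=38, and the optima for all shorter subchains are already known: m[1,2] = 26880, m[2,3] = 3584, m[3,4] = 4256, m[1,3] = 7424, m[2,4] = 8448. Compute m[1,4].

m[1,4] = min over k∈[1,3] of m[1,k]+m[k+1,4]+p_{0}·p_k·p_{4}.
k=1: 0 + 8448 + 30·32·38 = 44928; k=2: 26880 + 4256 + 30·28·38 = 63056; k=3: 7424 + 0 + 30·4·38 = 11984.
Minimum: 11984 at k=3.

11984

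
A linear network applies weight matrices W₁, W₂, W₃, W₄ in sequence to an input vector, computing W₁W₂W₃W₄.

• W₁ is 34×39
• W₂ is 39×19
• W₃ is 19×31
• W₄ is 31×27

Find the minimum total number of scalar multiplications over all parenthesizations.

Adjacent pairs: W₁W₂ = 34·39·19 = 25194; W₂W₃ = 39·19·31 = 22971; W₃W₄ = 19·31·27 = 15903.
Length 3: W₁..W₃: k=1: 0+22971+34·39·31=64077; k=2: 25194+0+34·19·31=45220 → min 45220 | W₂..W₄: k=2: 0+15903+39·19·27=35910; k=3: 22971+0+39·31·27=55614 → min 35910.
Length 4: W₁..W₄: k=1: 0+35910+34·39·27=71712; k=2: 25194+15903+34·19·27=58539; k=3: 45220+0+34·31·27=73678 → min 58539.
Optimal order: ((W₁W₂)(W₃W₄)) with cost 58539.

58539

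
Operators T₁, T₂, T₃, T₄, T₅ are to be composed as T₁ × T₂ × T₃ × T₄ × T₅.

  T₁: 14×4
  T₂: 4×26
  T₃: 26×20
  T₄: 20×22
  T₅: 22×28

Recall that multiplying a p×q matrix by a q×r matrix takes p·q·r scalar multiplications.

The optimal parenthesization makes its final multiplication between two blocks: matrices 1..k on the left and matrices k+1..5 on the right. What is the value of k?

Adjacent pairs: T₁T₂ = 14·4·26 = 1456; T₂T₃ = 4·26·20 = 2080; T₃T₄ = 26·20·22 = 11440; T₄T₅ = 20·22·28 = 12320.
Length 3: T₁..T₃: k=1: 0+2080+14·4·20=3200; k=2: 1456+0+14·26·20=8736 → min 3200 | T₂..T₄: k=2: 0+11440+4·26·22=13728; k=3: 2080+0+4·20·22=3840 → min 3840 | T₃..T₅: k=3: 0+12320+26·20·28=26880; k=4: 11440+0+26·22·28=27456 → min 26880.
Length 4: T₁..T₄: k=1: 0+3840+14·4·22=5072; k=2: 1456+11440+14·26·22=20904; k=3: 3200+0+14·20·22=9360 → min 5072 | T₂..T₅: k=2: 0+26880+4·26·28=29792; k=3: 2080+12320+4·20·28=16640; k=4: 3840+0+4·22·28=6304 → min 6304.
Top-level splits: k=1: (T₁..T₁)·(T₂..T₅) → 0+6304+14·4·28 = 7872; k=2: (T₁..T₂)·(T₃..T₅) → 1456+26880+14·26·28 = 38528; k=3: (T₁..T₃)·(T₄..T₅) → 3200+12320+14·20·28 = 23360; k=4: (T₁..T₄)·(T₅..T₅) → 5072+0+14·22·28 = 13696.
Best split is after T₁, i.e. k = 1.

1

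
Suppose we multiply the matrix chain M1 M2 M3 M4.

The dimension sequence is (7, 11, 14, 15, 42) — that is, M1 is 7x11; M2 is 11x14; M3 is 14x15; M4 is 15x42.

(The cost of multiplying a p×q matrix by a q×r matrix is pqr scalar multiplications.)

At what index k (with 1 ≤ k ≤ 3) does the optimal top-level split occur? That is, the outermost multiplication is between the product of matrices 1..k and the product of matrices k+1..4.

3

Adjacent pairs: M1M2 = 7·11·14 = 1078; M2M3 = 11·14·15 = 2310; M3M4 = 14·15·42 = 8820.
Length 3: M1..M3: k=1: 0+2310+7·11·15=3465; k=2: 1078+0+7·14·15=2548 → min 2548 | M2..M4: k=2: 0+8820+11·14·42=15288; k=3: 2310+0+11·15·42=9240 → min 9240.
Top-level splits: k=1: (M1..M1)·(M2..M4) → 0+9240+7·11·42 = 12474; k=2: (M1..M2)·(M3..M4) → 1078+8820+7·14·42 = 14014; k=3: (M1..M3)·(M4..M4) → 2548+0+7·15·42 = 6958.
Best split is after M3, i.e. k = 3.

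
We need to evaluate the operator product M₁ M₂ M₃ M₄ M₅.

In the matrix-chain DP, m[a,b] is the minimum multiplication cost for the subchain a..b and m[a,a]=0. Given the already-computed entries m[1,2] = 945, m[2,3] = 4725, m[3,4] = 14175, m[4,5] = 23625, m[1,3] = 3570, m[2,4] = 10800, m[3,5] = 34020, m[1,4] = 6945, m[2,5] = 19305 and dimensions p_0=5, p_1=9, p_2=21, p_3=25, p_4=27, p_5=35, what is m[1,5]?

11670

m[1,5] = min over k∈[1,4] of m[1,k]+m[k+1,5]+p_{0}·p_k·p_{5}.
k=1: 0 + 19305 + 5·9·35 = 20880; k=2: 945 + 34020 + 5·21·35 = 38640; k=3: 3570 + 23625 + 5·25·35 = 31570; k=4: 6945 + 0 + 5·27·35 = 11670.
Minimum: 11670 at k=4.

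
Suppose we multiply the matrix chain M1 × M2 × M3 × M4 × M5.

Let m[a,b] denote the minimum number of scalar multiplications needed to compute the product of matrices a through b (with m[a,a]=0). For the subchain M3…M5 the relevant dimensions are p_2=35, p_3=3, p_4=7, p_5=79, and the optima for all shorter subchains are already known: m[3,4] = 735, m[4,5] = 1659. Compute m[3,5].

m[3,5] = min over k∈[3,4] of m[3,k]+m[k+1,5]+p_{2}·p_k·p_{5}.
k=3: 0 + 1659 + 35·3·79 = 9954; k=4: 735 + 0 + 35·7·79 = 20090.
Minimum: 9954 at k=3.

9954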